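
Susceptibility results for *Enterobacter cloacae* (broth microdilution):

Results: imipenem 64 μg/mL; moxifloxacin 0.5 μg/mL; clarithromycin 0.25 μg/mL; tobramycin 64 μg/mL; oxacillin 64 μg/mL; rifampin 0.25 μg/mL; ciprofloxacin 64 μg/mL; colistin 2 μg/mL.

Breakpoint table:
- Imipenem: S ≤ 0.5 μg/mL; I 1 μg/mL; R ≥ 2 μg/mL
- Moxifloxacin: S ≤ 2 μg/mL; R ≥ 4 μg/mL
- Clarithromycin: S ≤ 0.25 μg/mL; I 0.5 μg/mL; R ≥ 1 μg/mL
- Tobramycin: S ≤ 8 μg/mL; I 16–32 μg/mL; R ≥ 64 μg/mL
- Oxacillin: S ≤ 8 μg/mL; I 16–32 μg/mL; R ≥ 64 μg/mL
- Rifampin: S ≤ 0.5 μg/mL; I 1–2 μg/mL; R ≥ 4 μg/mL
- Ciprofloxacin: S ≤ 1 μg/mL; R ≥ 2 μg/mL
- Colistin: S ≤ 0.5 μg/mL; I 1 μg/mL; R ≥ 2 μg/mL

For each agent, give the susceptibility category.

R, S, S, R, R, S, R, R

Imipenem (64 μg/mL) ≥ 2 μg/mL — R
Moxifloxacin 0.5 μg/mL: ≤ 2 μg/mL → Susceptible
Clarithromycin: 0.25 μg/mL is ≤ 0.25 μg/mL — S
Tobramycin: 64 μg/mL is ≥ 64 μg/mL — Resistant
Oxacillin 64 μg/mL: ≥ 64 μg/mL — R
Rifampin 0.25 μg/mL: ≤ 0.5 μg/mL — Susceptible
Ciprofloxacin: 64 μg/mL is ≥ 2 μg/mL → resistant
Colistin: 2 μg/mL is ≥ 2 μg/mL → Resistant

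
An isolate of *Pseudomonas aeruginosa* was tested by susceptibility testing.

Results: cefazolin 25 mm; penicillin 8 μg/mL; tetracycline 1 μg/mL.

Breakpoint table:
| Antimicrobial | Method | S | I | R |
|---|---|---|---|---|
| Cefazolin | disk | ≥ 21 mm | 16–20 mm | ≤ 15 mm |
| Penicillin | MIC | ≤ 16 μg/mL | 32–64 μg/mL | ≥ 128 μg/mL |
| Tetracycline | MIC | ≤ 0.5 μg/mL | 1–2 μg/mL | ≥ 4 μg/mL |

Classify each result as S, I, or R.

Cefazolin (25 mm) ≥ 21 mm — susceptible
Penicillin 8 μg/mL: ≤ 16 μg/mL ⇒ Susceptible
Tetracycline (1 μg/mL) in 1–2 μg/mL — intermediate

S, S, I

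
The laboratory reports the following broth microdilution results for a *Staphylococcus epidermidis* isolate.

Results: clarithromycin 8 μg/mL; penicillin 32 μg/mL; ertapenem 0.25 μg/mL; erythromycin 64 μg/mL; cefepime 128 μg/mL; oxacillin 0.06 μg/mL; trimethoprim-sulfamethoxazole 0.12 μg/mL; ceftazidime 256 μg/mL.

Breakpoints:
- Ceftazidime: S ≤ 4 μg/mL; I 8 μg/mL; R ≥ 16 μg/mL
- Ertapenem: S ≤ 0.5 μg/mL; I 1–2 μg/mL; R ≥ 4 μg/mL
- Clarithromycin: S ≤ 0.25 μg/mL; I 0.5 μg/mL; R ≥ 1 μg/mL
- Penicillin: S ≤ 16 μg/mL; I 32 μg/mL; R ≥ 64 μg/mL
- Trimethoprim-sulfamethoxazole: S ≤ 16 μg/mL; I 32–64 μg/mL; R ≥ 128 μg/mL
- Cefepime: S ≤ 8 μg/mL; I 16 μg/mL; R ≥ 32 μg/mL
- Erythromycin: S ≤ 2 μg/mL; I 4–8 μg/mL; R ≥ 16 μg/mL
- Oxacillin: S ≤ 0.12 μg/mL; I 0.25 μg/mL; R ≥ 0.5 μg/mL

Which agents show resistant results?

clarithromycin, erythromycin, cefepime, ceftazidime

Clarithromycin: 8 μg/mL is ≥ 1 μg/mL ⇒ Resistant
Penicillin 32 μg/mL: = 32 μg/mL → intermediate
Ertapenem (0.25 μg/mL) ≤ 0.5 μg/mL → Susceptible
Erythromycin (64 μg/mL) ≥ 16 μg/mL → Resistant
Cefepime: 128 μg/mL is ≥ 32 μg/mL — resistant
Oxacillin: 0.06 μg/mL is ≤ 0.12 μg/mL ⇒ susceptible
Trimethoprim-sulfamethoxazole 0.12 μg/mL: ≤ 16 μg/mL → susceptible
Ceftazidime (256 μg/mL) ≥ 16 μg/mL ⇒ R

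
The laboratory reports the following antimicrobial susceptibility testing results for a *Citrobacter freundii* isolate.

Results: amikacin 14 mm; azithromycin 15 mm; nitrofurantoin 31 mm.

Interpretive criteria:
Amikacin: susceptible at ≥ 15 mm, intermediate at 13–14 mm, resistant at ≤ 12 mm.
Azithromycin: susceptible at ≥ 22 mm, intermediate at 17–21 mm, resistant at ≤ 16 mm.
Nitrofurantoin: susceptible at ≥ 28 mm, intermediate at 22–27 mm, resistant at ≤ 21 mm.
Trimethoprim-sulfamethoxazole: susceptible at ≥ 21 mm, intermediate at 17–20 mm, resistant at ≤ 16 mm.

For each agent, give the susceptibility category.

I, R, S

Amikacin: 14 mm is in 13–14 mm ⇒ I
Azithromycin: 15 mm is ≤ 16 mm ⇒ Resistant
Nitrofurantoin 31 mm: ≥ 28 mm ⇒ S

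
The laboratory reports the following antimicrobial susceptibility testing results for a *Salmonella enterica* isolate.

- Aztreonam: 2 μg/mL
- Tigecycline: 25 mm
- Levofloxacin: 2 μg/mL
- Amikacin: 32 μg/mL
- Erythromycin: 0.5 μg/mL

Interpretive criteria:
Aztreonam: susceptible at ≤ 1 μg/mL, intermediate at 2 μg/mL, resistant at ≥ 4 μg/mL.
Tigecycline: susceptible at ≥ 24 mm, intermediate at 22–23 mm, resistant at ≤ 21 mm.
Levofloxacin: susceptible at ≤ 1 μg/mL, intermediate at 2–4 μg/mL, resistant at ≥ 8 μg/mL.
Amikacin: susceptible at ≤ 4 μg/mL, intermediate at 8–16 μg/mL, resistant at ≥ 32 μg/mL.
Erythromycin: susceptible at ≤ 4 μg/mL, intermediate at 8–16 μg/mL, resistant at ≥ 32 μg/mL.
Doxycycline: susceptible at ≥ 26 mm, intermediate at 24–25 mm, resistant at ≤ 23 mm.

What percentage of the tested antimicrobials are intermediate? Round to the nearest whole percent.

Aztreonam: 2 μg/mL is = 2 μg/mL ⇒ Intermediate
Tigecycline: 25 mm is ≥ 24 mm — S
Levofloxacin 2 μg/mL: in 2–4 μg/mL → I
Amikacin: 32 μg/mL is ≥ 32 μg/mL — R
Erythromycin 0.5 μg/mL: ≤ 4 μg/mL → S
Intermediate: 2/5

40%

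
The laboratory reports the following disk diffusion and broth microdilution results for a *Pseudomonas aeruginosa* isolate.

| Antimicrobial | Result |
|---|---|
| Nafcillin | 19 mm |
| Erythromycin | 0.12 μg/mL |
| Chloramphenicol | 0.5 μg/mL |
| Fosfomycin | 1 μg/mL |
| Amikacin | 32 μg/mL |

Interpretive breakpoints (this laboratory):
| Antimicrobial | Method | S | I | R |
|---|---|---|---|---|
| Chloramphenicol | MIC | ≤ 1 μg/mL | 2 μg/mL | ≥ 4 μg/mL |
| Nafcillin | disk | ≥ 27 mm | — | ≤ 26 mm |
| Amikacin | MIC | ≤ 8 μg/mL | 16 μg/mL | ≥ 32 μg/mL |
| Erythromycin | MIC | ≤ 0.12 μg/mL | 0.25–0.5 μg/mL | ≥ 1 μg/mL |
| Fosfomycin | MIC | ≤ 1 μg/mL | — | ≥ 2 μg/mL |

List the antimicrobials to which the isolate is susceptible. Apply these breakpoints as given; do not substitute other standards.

erythromycin, chloramphenicol, fosfomycin

Nafcillin 19 mm: ≤ 26 mm → Resistant
Erythromycin (0.12 μg/mL) ≤ 0.12 μg/mL — Susceptible
Chloramphenicol 0.5 μg/mL: ≤ 1 μg/mL → S
Fosfomycin: 1 μg/mL is ≤ 1 μg/mL → susceptible
Amikacin (32 μg/mL) ≥ 32 μg/mL → resistant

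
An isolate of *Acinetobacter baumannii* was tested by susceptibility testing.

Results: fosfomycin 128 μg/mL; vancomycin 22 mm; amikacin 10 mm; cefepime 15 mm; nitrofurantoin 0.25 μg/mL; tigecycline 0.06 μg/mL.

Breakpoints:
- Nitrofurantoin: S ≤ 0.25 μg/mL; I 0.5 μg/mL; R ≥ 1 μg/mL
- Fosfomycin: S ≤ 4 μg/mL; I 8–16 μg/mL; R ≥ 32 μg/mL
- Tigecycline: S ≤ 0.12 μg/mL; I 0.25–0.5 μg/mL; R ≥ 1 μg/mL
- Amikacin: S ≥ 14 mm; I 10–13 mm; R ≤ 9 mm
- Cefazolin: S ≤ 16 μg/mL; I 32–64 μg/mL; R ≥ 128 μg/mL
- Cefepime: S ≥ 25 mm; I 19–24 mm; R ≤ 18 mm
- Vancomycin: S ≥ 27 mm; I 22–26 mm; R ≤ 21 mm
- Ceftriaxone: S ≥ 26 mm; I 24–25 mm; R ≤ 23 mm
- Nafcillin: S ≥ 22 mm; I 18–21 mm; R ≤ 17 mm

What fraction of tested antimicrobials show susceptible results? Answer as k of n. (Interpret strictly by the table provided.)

Fosfomycin 128 μg/mL: ≥ 32 μg/mL — resistant
Vancomycin 22 mm: in 22–26 mm — intermediate
Amikacin (10 mm) in 10–13 mm → Intermediate
Cefepime (15 mm) ≤ 18 mm → Resistant
Nitrofurantoin: 0.25 μg/mL is ≤ 0.25 μg/mL → susceptible
Tigecycline (0.06 μg/mL) ≤ 0.12 μg/mL ⇒ susceptible
Susceptible: 2/6

2 of 6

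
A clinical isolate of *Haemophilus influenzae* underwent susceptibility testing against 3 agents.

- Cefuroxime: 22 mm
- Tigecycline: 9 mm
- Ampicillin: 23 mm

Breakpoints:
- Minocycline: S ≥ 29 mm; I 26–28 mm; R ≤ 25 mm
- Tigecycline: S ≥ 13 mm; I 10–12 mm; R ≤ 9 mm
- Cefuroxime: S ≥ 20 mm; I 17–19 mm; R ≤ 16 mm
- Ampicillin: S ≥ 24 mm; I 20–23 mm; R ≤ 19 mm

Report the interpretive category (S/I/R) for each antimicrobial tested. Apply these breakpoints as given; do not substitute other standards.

S, R, I

Cefuroxime 22 mm: ≥ 20 mm — S
Tigecycline 9 mm: ≤ 9 mm → Resistant
Ampicillin 23 mm: in 20–23 mm → intermediate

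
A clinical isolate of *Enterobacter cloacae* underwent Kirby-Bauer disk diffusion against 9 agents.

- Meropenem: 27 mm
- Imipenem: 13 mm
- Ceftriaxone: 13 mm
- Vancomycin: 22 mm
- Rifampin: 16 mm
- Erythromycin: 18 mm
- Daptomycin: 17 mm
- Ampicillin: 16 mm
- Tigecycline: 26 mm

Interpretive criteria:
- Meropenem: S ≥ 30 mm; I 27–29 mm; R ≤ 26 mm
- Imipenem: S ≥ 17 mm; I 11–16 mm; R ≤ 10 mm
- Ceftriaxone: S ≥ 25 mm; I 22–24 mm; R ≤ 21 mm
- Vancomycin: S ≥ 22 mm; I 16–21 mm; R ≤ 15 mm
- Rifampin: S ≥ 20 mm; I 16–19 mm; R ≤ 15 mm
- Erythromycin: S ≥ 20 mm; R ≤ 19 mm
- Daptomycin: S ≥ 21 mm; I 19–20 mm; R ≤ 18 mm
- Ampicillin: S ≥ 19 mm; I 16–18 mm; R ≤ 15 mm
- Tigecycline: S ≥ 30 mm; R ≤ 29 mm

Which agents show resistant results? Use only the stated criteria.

ceftriaxone, erythromycin, daptomycin, tigecycline

Meropenem (27 mm) in 27–29 mm ⇒ intermediate
Imipenem: 13 mm is in 11–16 mm ⇒ I
Ceftriaxone (13 mm) ≤ 21 mm — Resistant
Vancomycin: 22 mm is ≥ 22 mm ⇒ susceptible
Rifampin: 16 mm is in 16–19 mm — Intermediate
Erythromycin 18 mm: ≤ 19 mm — R
Daptomycin 17 mm: ≤ 18 mm — Resistant
Ampicillin 16 mm: in 16–18 mm → I
Tigecycline: 26 mm is ≤ 29 mm — Resistant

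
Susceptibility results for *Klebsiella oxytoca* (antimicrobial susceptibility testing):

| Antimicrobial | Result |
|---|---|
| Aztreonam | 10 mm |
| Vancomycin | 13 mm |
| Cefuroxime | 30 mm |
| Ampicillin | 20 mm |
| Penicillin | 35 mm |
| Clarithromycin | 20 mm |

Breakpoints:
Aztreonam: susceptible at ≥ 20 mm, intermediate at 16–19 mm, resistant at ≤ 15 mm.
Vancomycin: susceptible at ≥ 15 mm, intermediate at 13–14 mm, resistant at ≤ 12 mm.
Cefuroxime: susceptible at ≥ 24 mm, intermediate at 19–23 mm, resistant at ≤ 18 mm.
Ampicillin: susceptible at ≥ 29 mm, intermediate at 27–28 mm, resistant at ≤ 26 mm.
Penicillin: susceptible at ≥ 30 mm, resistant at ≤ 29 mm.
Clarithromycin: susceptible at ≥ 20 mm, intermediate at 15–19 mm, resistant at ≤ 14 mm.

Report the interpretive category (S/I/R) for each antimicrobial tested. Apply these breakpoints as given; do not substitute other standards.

Aztreonam (10 mm) ≤ 15 mm ⇒ Resistant
Vancomycin (13 mm) in 13–14 mm → intermediate
Cefuroxime: 30 mm is ≥ 24 mm → Susceptible
Ampicillin (20 mm) ≤ 26 mm — Resistant
Penicillin (35 mm) ≥ 30 mm — susceptible
Clarithromycin: 20 mm is ≥ 20 mm ⇒ Susceptible

R, I, S, R, S, S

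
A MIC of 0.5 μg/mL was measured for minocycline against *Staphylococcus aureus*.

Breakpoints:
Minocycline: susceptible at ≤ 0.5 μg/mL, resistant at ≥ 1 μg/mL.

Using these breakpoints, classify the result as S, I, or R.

Susceptible

Minocycline (0.5 μg/mL) ≤ 0.5 μg/mL → Susceptible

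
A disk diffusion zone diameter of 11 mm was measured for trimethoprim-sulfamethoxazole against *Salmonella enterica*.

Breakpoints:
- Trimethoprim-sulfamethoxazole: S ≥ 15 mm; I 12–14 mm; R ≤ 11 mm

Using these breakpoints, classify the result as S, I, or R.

Trimethoprim-sulfamethoxazole 11 mm: ≤ 11 mm — R

Resistant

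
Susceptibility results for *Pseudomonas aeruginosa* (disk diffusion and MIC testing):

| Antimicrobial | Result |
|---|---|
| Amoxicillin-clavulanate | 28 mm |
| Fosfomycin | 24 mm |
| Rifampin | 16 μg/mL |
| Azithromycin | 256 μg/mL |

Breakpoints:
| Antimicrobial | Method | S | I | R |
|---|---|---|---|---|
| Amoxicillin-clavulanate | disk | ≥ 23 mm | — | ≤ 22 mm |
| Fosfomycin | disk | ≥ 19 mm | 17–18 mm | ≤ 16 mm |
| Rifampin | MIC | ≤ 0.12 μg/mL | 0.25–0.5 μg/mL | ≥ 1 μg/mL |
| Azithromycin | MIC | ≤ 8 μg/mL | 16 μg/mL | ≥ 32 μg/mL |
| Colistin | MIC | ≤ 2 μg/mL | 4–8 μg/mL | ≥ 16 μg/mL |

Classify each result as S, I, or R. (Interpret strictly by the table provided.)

S, S, R, R

Amoxicillin-clavulanate (28 mm) ≥ 23 mm ⇒ susceptible
Fosfomycin: 24 mm is ≥ 19 mm → S
Rifampin 16 μg/mL: ≥ 1 μg/mL → resistant
Azithromycin 256 μg/mL: ≥ 32 μg/mL ⇒ resistant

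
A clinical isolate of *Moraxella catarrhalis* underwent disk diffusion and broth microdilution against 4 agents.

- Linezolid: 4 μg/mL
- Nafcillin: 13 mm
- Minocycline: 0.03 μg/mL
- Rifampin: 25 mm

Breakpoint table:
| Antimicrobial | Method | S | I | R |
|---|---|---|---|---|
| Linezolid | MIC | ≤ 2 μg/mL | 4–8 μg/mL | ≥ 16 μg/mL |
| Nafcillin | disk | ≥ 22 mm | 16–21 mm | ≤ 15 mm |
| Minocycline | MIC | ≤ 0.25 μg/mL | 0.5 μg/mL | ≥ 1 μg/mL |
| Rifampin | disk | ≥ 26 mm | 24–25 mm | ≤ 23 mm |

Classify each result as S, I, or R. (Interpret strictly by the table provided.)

I, R, S, I

Linezolid 4 μg/mL: in 4–8 μg/mL — I
Nafcillin: 13 mm is ≤ 15 mm ⇒ resistant
Minocycline (0.03 μg/mL) ≤ 0.25 μg/mL ⇒ S
Rifampin (25 mm) in 24–25 mm — I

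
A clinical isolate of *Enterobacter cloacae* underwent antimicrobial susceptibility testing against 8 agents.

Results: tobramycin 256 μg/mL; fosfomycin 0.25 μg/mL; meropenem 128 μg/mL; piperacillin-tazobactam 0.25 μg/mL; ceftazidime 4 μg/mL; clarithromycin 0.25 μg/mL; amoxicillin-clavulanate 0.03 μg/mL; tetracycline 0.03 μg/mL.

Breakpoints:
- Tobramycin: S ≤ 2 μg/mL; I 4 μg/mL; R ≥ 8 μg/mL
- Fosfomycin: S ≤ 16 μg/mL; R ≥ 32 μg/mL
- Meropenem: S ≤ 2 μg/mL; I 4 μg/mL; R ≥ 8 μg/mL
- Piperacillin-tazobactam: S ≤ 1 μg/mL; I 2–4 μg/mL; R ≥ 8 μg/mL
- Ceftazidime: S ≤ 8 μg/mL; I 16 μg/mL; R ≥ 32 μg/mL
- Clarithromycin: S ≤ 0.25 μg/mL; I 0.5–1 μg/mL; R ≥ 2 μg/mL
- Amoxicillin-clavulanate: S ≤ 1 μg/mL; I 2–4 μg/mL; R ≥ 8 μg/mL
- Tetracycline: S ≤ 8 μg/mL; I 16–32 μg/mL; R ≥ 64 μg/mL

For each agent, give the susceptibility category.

R, S, R, S, S, S, S, S

Tobramycin (256 μg/mL) ≥ 8 μg/mL — resistant
Fosfomycin (0.25 μg/mL) ≤ 16 μg/mL — S
Meropenem (128 μg/mL) ≥ 8 μg/mL → resistant
Piperacillin-tazobactam (0.25 μg/mL) ≤ 1 μg/mL — susceptible
Ceftazidime 4 μg/mL: ≤ 8 μg/mL — S
Clarithromycin (0.25 μg/mL) ≤ 0.25 μg/mL — S
Amoxicillin-clavulanate (0.03 μg/mL) ≤ 1 μg/mL → Susceptible
Tetracycline (0.03 μg/mL) ≤ 8 μg/mL — Susceptible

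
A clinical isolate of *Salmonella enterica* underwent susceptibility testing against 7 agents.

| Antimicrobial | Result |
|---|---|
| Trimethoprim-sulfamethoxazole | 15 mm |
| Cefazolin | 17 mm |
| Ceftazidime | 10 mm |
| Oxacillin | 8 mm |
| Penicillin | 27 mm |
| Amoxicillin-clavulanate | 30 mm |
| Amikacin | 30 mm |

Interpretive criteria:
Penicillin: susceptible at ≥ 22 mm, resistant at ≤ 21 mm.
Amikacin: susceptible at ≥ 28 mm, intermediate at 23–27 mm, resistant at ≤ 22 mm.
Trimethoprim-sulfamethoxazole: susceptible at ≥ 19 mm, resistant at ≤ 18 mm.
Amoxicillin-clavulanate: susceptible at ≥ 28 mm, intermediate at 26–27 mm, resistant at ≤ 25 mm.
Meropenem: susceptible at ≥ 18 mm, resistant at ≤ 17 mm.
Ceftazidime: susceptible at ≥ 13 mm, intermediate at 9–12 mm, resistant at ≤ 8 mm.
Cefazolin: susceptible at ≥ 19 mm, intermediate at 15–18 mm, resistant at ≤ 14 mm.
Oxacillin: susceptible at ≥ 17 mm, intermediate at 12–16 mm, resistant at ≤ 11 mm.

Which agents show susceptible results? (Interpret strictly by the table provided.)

penicillin, amoxicillin-clavulanate, amikacin

Trimethoprim-sulfamethoxazole (15 mm) ≤ 18 mm → Resistant
Cefazolin: 17 mm is in 15–18 mm ⇒ intermediate
Ceftazidime: 10 mm is in 9–12 mm — intermediate
Oxacillin 8 mm: ≤ 11 mm ⇒ R
Penicillin: 27 mm is ≥ 22 mm — Susceptible
Amoxicillin-clavulanate (30 mm) ≥ 28 mm — susceptible
Amikacin (30 mm) ≥ 28 mm → Susceptible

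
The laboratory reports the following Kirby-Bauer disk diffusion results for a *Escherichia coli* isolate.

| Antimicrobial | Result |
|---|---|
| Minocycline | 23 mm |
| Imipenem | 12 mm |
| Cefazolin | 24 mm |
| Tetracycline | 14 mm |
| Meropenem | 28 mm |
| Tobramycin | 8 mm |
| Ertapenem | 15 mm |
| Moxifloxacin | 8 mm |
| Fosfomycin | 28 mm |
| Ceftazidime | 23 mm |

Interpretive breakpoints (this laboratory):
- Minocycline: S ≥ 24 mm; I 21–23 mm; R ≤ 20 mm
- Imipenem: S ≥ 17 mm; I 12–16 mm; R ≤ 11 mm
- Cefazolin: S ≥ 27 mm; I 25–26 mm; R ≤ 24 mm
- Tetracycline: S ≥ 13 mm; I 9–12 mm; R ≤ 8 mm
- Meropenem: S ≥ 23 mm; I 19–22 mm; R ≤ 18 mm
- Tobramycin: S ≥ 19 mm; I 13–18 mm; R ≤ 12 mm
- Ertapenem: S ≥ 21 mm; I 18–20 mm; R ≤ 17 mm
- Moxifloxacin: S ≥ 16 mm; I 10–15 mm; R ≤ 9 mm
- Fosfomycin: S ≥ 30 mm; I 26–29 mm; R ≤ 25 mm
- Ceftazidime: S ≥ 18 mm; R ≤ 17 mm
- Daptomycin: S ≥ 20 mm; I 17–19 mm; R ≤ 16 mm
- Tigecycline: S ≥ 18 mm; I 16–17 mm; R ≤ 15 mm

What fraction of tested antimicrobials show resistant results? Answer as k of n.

4 of 10

Minocycline 23 mm: in 21–23 mm — I
Imipenem (12 mm) in 12–16 mm → Intermediate
Cefazolin (24 mm) ≤ 24 mm ⇒ resistant
Tetracycline: 14 mm is ≥ 13 mm — Susceptible
Meropenem 28 mm: ≥ 23 mm ⇒ S
Tobramycin 8 mm: ≤ 12 mm ⇒ resistant
Ertapenem: 15 mm is ≤ 17 mm — Resistant
Moxifloxacin 8 mm: ≤ 9 mm ⇒ resistant
Fosfomycin (28 mm) in 26–29 mm → I
Ceftazidime 23 mm: ≥ 18 mm — S
Resistant: 4/10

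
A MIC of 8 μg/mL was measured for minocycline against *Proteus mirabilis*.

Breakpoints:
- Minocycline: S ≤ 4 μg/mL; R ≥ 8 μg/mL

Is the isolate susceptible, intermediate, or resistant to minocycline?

Minocycline: 8 μg/mL is ≥ 8 μg/mL ⇒ resistant

Resistant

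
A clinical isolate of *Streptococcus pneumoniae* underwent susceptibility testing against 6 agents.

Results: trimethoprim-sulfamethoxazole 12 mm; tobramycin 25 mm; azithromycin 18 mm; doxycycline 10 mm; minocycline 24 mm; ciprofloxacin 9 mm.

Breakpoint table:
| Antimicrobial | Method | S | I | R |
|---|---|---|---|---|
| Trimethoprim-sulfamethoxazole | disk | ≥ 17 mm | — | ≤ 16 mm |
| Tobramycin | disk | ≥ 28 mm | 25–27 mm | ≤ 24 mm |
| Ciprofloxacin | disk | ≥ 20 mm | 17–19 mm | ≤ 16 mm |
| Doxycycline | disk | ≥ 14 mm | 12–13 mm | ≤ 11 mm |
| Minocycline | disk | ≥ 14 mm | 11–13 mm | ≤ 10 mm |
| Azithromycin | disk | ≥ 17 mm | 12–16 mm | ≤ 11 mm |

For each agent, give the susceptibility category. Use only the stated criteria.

Trimethoprim-sulfamethoxazole: 12 mm is ≤ 16 mm → R
Tobramycin 25 mm: in 25–27 mm → Intermediate
Azithromycin: 18 mm is ≥ 17 mm — Susceptible
Doxycycline: 10 mm is ≤ 11 mm — R
Minocycline (24 mm) ≥ 14 mm → Susceptible
Ciprofloxacin: 9 mm is ≤ 16 mm — resistant

R, I, S, R, S, R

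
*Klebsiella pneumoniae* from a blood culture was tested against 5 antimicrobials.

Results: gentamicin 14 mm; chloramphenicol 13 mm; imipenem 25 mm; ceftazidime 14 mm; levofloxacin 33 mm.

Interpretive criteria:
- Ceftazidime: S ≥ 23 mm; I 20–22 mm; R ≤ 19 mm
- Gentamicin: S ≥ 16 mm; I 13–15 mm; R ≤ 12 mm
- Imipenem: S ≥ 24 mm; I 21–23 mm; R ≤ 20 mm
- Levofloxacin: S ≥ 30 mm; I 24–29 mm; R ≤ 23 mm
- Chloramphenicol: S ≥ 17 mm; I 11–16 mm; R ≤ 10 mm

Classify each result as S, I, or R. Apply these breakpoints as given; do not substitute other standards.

Gentamicin 14 mm: in 13–15 mm ⇒ Intermediate
Chloramphenicol 13 mm: in 11–16 mm ⇒ Intermediate
Imipenem 25 mm: ≥ 24 mm → susceptible
Ceftazidime: 14 mm is ≤ 19 mm → R
Levofloxacin 33 mm: ≥ 30 mm ⇒ S

I, I, S, R, S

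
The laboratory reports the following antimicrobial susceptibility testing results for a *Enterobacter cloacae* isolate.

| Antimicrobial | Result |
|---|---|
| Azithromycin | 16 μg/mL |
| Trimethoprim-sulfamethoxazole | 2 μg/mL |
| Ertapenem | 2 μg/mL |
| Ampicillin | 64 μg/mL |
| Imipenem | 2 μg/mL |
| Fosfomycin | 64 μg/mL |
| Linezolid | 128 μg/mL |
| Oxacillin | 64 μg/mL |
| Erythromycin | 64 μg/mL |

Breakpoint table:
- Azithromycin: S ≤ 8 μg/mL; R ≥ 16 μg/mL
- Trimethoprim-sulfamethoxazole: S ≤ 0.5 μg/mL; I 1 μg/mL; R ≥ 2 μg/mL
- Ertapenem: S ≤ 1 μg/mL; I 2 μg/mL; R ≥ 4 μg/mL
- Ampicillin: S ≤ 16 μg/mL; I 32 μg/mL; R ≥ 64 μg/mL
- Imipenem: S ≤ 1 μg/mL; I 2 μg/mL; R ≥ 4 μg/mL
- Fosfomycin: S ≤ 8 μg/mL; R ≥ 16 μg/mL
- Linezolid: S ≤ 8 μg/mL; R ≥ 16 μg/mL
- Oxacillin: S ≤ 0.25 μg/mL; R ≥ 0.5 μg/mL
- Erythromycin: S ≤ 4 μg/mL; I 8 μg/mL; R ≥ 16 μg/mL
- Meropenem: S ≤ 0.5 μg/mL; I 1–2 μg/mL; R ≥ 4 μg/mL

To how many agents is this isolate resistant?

7

Azithromycin: 16 μg/mL is ≥ 16 μg/mL → Resistant
Trimethoprim-sulfamethoxazole (2 μg/mL) ≥ 2 μg/mL ⇒ Resistant
Ertapenem (2 μg/mL) = 2 μg/mL ⇒ I
Ampicillin (64 μg/mL) ≥ 64 μg/mL — Resistant
Imipenem (2 μg/mL) = 2 μg/mL → intermediate
Fosfomycin 64 μg/mL: ≥ 16 μg/mL → Resistant
Linezolid 128 μg/mL: ≥ 16 μg/mL ⇒ Resistant
Oxacillin 64 μg/mL: ≥ 0.5 μg/mL — Resistant
Erythromycin (64 μg/mL) ≥ 16 μg/mL ⇒ Resistant
Resistant: 7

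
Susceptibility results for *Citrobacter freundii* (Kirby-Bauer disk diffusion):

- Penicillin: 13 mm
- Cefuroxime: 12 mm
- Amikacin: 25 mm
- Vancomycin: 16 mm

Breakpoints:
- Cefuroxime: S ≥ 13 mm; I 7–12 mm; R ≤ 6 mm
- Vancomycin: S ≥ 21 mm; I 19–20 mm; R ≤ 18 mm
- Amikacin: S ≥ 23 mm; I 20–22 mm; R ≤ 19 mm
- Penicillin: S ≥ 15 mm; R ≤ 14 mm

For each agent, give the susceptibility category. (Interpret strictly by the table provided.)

R, I, S, R

Penicillin: 13 mm is ≤ 14 mm → Resistant
Cefuroxime (12 mm) in 7–12 mm → Intermediate
Amikacin: 25 mm is ≥ 23 mm → Susceptible
Vancomycin (16 mm) ≤ 18 mm ⇒ Resistant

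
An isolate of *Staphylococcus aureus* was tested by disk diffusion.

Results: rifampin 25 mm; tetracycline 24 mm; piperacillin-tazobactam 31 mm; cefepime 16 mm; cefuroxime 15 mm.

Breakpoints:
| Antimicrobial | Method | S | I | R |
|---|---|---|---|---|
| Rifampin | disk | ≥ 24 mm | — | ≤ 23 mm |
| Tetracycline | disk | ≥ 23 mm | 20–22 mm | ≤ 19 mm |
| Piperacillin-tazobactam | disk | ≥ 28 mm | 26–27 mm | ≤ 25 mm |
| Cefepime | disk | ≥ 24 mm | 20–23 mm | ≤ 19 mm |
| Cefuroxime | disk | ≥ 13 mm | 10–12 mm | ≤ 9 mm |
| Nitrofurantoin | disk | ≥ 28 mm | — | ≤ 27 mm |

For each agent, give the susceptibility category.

S, S, S, R, S

Rifampin 25 mm: ≥ 24 mm — S
Tetracycline 24 mm: ≥ 23 mm → susceptible
Piperacillin-tazobactam 31 mm: ≥ 28 mm — S
Cefepime: 16 mm is ≤ 19 mm → R
Cefuroxime (15 mm) ≥ 13 mm — susceptible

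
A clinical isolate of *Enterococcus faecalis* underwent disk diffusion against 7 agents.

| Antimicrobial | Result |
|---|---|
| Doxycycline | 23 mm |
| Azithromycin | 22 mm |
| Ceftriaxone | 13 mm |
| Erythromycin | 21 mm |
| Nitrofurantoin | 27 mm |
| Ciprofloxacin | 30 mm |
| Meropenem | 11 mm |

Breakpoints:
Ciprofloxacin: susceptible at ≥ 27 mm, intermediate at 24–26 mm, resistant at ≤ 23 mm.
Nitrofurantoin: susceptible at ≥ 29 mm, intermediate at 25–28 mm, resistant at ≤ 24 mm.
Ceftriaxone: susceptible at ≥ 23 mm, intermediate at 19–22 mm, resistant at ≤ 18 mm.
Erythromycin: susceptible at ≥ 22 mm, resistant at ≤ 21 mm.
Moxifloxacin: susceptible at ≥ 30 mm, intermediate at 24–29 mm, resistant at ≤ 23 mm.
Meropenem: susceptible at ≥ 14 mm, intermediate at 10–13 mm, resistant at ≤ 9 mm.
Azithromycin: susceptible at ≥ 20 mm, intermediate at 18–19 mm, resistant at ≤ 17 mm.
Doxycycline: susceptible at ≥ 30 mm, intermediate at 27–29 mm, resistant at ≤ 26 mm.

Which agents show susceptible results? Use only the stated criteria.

azithromycin, ciprofloxacin

Doxycycline: 23 mm is ≤ 26 mm — Resistant
Azithromycin: 22 mm is ≥ 20 mm → S
Ceftriaxone (13 mm) ≤ 18 mm — resistant
Erythromycin 21 mm: ≤ 21 mm → Resistant
Nitrofurantoin 27 mm: in 25–28 mm — intermediate
Ciprofloxacin: 30 mm is ≥ 27 mm → susceptible
Meropenem: 11 mm is in 10–13 mm ⇒ intermediate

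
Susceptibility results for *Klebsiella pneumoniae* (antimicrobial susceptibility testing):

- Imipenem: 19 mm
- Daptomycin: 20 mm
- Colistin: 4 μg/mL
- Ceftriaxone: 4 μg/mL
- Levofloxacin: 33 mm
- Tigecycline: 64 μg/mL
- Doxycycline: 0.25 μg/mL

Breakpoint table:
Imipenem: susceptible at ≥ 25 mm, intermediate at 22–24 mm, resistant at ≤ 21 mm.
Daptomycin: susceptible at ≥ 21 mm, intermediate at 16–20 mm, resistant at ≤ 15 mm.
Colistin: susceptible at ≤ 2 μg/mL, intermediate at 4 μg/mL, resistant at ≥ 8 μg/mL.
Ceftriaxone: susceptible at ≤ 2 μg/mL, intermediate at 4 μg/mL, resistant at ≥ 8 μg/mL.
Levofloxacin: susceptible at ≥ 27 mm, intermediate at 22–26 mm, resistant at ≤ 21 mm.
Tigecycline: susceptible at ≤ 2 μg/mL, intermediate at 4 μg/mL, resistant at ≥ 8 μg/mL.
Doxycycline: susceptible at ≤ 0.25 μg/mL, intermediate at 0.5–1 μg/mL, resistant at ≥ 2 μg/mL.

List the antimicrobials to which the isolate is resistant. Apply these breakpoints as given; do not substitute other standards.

imipenem, tigecycline

Imipenem (19 mm) ≤ 21 mm — R
Daptomycin: 20 mm is in 16–20 mm → Intermediate
Colistin: 4 μg/mL is = 4 μg/mL ⇒ intermediate
Ceftriaxone: 4 μg/mL is = 4 μg/mL → intermediate
Levofloxacin: 33 mm is ≥ 27 mm — Susceptible
Tigecycline (64 μg/mL) ≥ 8 μg/mL ⇒ Resistant
Doxycycline (0.25 μg/mL) ≤ 0.25 μg/mL ⇒ S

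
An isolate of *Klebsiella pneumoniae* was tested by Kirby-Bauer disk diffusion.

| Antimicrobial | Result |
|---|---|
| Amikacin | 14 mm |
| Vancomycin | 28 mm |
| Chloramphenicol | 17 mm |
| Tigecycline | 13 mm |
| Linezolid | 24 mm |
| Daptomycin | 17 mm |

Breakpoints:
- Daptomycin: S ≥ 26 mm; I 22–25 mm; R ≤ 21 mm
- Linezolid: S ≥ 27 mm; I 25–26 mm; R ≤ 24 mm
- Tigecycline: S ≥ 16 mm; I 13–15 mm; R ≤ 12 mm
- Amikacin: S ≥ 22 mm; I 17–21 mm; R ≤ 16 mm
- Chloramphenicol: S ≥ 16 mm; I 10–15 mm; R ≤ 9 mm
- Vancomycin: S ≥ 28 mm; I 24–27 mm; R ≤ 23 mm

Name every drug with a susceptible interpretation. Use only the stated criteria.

vancomycin, chloramphenicol

Amikacin: 14 mm is ≤ 16 mm ⇒ Resistant
Vancomycin 28 mm: ≥ 28 mm ⇒ Susceptible
Chloramphenicol: 17 mm is ≥ 16 mm — susceptible
Tigecycline: 13 mm is in 13–15 mm → Intermediate
Linezolid: 24 mm is ≤ 24 mm → R
Daptomycin: 17 mm is ≤ 21 mm → Resistant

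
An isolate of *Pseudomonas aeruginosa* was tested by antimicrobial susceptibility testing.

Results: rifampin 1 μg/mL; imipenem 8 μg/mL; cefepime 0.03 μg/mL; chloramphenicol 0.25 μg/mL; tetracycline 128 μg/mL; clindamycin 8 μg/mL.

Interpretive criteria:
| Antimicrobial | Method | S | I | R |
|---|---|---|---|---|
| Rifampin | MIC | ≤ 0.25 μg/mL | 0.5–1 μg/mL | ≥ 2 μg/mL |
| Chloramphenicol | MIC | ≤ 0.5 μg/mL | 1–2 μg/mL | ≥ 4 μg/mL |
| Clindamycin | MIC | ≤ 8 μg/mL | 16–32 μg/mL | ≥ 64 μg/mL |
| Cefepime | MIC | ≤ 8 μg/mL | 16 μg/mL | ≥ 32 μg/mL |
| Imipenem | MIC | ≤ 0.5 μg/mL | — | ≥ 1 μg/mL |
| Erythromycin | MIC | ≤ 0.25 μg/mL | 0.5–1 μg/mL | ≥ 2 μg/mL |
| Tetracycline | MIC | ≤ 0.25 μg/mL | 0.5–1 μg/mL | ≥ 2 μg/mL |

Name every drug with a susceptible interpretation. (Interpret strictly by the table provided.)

cefepime, chloramphenicol, clindamycin

Rifampin 1 μg/mL: in 0.5–1 μg/mL → I
Imipenem 8 μg/mL: ≥ 1 μg/mL → resistant
Cefepime: 0.03 μg/mL is ≤ 8 μg/mL — susceptible
Chloramphenicol: 0.25 μg/mL is ≤ 0.5 μg/mL ⇒ S
Tetracycline 128 μg/mL: ≥ 2 μg/mL ⇒ Resistant
Clindamycin: 8 μg/mL is ≤ 8 μg/mL ⇒ S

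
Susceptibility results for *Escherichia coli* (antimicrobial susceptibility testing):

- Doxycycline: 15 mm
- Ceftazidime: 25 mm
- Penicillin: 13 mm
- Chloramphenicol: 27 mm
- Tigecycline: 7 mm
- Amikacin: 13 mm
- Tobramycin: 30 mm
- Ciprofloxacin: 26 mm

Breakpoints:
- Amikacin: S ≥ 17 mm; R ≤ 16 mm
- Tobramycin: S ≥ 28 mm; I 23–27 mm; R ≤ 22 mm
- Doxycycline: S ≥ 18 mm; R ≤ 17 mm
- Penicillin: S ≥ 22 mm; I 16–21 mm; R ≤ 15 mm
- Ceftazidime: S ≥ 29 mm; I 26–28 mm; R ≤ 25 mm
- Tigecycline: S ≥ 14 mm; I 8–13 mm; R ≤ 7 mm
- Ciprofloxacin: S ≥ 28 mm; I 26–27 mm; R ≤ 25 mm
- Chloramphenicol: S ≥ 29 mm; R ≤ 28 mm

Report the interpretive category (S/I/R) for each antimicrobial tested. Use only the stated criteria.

Doxycycline 15 mm: ≤ 17 mm — resistant
Ceftazidime: 25 mm is ≤ 25 mm ⇒ resistant
Penicillin (13 mm) ≤ 15 mm — resistant
Chloramphenicol 27 mm: ≤ 28 mm — Resistant
Tigecycline: 7 mm is ≤ 7 mm — Resistant
Amikacin (13 mm) ≤ 16 mm ⇒ R
Tobramycin (30 mm) ≥ 28 mm — S
Ciprofloxacin 26 mm: in 26–27 mm → Intermediate

R, R, R, R, R, R, S, I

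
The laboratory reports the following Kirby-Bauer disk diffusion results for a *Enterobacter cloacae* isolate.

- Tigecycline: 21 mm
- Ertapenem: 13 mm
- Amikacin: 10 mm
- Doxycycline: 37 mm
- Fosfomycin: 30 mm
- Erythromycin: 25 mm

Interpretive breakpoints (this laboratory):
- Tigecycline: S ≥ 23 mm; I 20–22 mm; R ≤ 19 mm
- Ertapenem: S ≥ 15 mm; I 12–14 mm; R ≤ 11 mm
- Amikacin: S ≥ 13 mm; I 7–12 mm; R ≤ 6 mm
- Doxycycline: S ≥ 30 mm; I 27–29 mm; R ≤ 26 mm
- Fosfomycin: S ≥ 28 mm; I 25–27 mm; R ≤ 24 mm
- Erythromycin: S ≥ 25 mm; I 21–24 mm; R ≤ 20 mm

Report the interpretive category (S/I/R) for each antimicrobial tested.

Tigecycline: 21 mm is in 20–22 mm → intermediate
Ertapenem (13 mm) in 12–14 mm — I
Amikacin: 10 mm is in 7–12 mm ⇒ intermediate
Doxycycline 37 mm: ≥ 30 mm ⇒ Susceptible
Fosfomycin 30 mm: ≥ 28 mm → susceptible
Erythromycin (25 mm) ≥ 25 mm → S

I, I, I, S, S, S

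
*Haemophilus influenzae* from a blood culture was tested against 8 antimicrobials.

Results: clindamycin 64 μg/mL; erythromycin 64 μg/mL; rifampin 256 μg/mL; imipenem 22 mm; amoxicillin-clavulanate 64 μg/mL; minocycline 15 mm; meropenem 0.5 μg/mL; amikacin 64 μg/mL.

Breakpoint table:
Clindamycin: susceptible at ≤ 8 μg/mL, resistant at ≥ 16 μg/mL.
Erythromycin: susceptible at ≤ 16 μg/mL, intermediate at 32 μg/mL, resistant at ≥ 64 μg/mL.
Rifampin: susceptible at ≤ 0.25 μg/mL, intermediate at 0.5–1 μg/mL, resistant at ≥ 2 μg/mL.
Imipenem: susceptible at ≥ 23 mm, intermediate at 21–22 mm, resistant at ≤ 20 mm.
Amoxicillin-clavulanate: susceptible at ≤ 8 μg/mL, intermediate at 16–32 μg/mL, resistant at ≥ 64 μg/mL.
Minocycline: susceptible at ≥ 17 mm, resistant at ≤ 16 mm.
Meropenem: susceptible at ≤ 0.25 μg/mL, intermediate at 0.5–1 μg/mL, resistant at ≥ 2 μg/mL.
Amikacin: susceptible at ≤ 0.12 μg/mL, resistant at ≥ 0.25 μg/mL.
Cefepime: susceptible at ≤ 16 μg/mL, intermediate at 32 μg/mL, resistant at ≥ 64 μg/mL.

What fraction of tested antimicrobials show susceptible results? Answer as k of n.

0 of 8

Clindamycin: 64 μg/mL is ≥ 16 μg/mL — resistant
Erythromycin: 64 μg/mL is ≥ 64 μg/mL ⇒ Resistant
Rifampin (256 μg/mL) ≥ 2 μg/mL → R
Imipenem (22 mm) in 21–22 mm — Intermediate
Amoxicillin-clavulanate 64 μg/mL: ≥ 64 μg/mL → R
Minocycline (15 mm) ≤ 16 mm ⇒ resistant
Meropenem 0.5 μg/mL: in 0.5–1 μg/mL → Intermediate
Amikacin: 64 μg/mL is ≥ 0.25 μg/mL → R
Susceptible: 0/8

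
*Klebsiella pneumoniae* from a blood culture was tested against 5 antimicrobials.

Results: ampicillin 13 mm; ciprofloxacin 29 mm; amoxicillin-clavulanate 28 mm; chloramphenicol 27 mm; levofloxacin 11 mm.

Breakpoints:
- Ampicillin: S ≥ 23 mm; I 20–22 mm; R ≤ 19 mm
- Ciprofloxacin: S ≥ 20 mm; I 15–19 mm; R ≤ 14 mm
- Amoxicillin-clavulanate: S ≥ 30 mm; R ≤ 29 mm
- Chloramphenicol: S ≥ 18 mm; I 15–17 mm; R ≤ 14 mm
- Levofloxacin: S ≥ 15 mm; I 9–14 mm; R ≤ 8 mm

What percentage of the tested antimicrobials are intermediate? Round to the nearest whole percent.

20%

Ampicillin 13 mm: ≤ 19 mm — resistant
Ciprofloxacin (29 mm) ≥ 20 mm ⇒ S
Amoxicillin-clavulanate: 28 mm is ≤ 29 mm → R
Chloramphenicol 27 mm: ≥ 18 mm ⇒ S
Levofloxacin 11 mm: in 9–14 mm ⇒ Intermediate
Intermediate: 1/5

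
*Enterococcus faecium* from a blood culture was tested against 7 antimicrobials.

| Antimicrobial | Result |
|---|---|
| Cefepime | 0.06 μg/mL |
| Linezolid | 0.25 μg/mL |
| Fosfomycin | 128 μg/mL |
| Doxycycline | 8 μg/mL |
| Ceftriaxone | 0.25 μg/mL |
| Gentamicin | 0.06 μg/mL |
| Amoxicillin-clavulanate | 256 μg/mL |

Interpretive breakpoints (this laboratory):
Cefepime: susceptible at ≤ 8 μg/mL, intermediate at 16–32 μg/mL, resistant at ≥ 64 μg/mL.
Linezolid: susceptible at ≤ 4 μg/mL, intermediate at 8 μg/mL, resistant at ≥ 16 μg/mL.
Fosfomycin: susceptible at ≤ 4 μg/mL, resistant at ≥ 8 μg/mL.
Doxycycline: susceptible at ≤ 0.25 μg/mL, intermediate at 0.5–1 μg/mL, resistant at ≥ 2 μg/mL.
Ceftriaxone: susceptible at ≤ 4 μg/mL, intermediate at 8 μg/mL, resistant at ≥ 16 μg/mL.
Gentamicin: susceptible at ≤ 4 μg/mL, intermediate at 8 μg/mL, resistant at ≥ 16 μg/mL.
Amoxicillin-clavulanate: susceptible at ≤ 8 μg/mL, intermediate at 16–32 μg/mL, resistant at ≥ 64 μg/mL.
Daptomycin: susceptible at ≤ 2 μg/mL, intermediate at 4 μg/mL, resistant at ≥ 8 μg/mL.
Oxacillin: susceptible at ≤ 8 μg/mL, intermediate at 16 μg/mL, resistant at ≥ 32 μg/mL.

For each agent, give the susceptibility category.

S, S, R, R, S, S, R

Cefepime: 0.06 μg/mL is ≤ 8 μg/mL ⇒ Susceptible
Linezolid 0.25 μg/mL: ≤ 4 μg/mL ⇒ susceptible
Fosfomycin: 128 μg/mL is ≥ 8 μg/mL ⇒ Resistant
Doxycycline (8 μg/mL) ≥ 2 μg/mL ⇒ Resistant
Ceftriaxone 0.25 μg/mL: ≤ 4 μg/mL → Susceptible
Gentamicin (0.06 μg/mL) ≤ 4 μg/mL ⇒ Susceptible
Amoxicillin-clavulanate: 256 μg/mL is ≥ 64 μg/mL → Resistant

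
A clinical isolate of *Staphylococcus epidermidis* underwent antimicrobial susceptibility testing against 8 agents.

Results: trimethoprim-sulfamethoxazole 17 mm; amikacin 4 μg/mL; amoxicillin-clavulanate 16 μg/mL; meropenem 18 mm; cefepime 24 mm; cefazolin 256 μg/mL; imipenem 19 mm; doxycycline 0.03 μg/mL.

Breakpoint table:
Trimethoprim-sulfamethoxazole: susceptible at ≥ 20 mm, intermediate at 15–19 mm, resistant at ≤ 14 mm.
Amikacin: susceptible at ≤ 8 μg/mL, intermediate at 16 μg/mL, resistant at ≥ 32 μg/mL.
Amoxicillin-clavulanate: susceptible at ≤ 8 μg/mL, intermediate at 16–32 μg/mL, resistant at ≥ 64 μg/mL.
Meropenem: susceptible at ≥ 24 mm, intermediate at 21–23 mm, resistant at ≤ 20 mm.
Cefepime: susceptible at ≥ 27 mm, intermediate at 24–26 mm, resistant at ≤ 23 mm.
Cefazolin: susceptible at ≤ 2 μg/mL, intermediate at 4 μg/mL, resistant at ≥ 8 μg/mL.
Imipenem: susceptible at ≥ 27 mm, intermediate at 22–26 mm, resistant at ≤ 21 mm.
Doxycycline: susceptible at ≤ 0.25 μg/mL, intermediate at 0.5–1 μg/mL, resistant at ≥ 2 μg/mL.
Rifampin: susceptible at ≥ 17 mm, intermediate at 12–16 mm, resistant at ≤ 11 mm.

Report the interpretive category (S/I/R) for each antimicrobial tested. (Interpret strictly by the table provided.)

Trimethoprim-sulfamethoxazole (17 mm) in 15–19 mm ⇒ I
Amikacin: 4 μg/mL is ≤ 8 μg/mL — Susceptible
Amoxicillin-clavulanate: 16 μg/mL is in 16–32 μg/mL ⇒ I
Meropenem: 18 mm is ≤ 20 mm → Resistant
Cefepime (24 mm) in 24–26 mm → I
Cefazolin: 256 μg/mL is ≥ 8 μg/mL → resistant
Imipenem 19 mm: ≤ 21 mm → Resistant
Doxycycline (0.03 μg/mL) ≤ 0.25 μg/mL ⇒ S

I, S, I, R, I, R, R, S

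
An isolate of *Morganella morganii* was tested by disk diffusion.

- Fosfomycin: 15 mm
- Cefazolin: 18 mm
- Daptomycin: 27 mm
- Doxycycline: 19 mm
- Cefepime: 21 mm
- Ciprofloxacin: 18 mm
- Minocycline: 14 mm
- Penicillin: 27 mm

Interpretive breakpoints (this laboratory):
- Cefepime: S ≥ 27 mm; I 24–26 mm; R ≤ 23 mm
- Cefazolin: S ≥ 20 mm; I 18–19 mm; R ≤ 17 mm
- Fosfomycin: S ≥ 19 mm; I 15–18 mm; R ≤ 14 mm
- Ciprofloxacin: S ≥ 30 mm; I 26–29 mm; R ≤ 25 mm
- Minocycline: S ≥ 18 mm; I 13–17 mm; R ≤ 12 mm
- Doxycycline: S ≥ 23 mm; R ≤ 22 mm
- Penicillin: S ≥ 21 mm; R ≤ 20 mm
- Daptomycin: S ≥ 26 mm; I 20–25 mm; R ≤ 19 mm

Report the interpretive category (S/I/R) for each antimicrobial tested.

Fosfomycin (15 mm) in 15–18 mm ⇒ intermediate
Cefazolin: 18 mm is in 18–19 mm ⇒ I
Daptomycin: 27 mm is ≥ 26 mm → susceptible
Doxycycline: 19 mm is ≤ 22 mm ⇒ Resistant
Cefepime: 21 mm is ≤ 23 mm — resistant
Ciprofloxacin (18 mm) ≤ 25 mm → Resistant
Minocycline (14 mm) in 13–17 mm ⇒ intermediate
Penicillin 27 mm: ≥ 21 mm → Susceptible

I, I, S, R, R, R, I, S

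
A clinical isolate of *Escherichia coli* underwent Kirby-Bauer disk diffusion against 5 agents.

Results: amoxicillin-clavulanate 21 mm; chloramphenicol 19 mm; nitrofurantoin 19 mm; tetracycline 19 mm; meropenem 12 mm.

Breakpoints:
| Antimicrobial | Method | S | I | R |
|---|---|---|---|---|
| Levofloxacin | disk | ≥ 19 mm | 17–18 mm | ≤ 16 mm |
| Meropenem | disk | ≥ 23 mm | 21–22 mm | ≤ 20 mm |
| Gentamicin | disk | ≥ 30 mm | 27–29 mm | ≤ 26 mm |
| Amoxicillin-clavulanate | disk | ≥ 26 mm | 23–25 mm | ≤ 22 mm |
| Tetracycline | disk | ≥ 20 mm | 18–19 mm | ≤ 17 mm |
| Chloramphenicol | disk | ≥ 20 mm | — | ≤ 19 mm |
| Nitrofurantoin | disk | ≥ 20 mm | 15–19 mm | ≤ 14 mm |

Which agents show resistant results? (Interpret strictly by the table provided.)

Amoxicillin-clavulanate (21 mm) ≤ 22 mm → R
Chloramphenicol 19 mm: ≤ 19 mm ⇒ Resistant
Nitrofurantoin: 19 mm is in 15–19 mm → Intermediate
Tetracycline 19 mm: in 18–19 mm — Intermediate
Meropenem (12 mm) ≤ 20 mm ⇒ R

amoxicillin-clavulanate, chloramphenicol, meropenem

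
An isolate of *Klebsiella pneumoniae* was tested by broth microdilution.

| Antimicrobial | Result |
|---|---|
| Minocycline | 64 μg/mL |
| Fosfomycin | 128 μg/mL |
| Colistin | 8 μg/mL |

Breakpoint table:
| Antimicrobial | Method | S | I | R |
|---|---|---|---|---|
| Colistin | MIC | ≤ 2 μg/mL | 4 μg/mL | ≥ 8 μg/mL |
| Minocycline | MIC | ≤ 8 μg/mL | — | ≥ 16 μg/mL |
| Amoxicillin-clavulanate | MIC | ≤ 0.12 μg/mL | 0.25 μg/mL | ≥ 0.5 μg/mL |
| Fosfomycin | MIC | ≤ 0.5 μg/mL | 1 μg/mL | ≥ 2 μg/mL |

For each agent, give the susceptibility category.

R, R, R

Minocycline (64 μg/mL) ≥ 16 μg/mL → R
Fosfomycin 128 μg/mL: ≥ 2 μg/mL ⇒ resistant
Colistin 8 μg/mL: ≥ 8 μg/mL ⇒ R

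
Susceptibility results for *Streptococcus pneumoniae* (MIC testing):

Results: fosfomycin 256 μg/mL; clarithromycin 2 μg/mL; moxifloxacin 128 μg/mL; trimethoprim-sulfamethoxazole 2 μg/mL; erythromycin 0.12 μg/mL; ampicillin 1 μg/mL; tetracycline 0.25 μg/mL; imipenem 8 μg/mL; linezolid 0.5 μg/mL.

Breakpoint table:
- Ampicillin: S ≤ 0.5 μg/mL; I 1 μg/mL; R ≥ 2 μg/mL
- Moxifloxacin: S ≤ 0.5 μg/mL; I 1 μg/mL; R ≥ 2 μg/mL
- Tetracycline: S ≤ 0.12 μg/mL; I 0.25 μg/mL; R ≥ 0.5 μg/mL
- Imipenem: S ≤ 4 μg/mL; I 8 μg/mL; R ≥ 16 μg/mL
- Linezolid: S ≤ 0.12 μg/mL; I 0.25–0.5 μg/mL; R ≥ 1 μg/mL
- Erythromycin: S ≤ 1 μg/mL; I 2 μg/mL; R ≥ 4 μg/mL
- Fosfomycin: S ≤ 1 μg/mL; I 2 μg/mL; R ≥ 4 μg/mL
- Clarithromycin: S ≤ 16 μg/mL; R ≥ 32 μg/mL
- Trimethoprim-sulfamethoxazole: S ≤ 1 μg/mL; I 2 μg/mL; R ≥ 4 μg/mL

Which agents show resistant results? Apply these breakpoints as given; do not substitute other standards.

fosfomycin, moxifloxacin

Fosfomycin: 256 μg/mL is ≥ 4 μg/mL → R
Clarithromycin: 2 μg/mL is ≤ 16 μg/mL — susceptible
Moxifloxacin 128 μg/mL: ≥ 2 μg/mL ⇒ Resistant
Trimethoprim-sulfamethoxazole: 2 μg/mL is = 2 μg/mL — Intermediate
Erythromycin 0.12 μg/mL: ≤ 1 μg/mL → S
Ampicillin (1 μg/mL) = 1 μg/mL ⇒ Intermediate
Tetracycline 0.25 μg/mL: = 0.25 μg/mL — intermediate
Imipenem 8 μg/mL: = 8 μg/mL ⇒ intermediate
Linezolid: 0.5 μg/mL is in 0.25–0.5 μg/mL ⇒ Intermediate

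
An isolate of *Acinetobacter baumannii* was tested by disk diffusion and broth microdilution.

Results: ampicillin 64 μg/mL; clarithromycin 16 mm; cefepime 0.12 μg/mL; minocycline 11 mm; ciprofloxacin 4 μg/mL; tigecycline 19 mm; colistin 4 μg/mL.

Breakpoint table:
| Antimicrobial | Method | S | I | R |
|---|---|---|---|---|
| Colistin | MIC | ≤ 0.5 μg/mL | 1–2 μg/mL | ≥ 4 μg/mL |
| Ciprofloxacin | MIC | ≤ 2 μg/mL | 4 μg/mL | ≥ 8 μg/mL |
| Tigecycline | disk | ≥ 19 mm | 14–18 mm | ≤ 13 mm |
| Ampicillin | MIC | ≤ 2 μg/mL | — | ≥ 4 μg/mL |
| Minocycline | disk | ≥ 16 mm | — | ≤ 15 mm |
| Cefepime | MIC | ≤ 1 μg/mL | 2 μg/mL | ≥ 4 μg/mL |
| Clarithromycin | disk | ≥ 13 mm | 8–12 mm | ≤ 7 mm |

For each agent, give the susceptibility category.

R, S, S, R, I, S, R

Ampicillin: 64 μg/mL is ≥ 4 μg/mL → Resistant
Clarithromycin (16 mm) ≥ 13 mm — susceptible
Cefepime 0.12 μg/mL: ≤ 1 μg/mL ⇒ susceptible
Minocycline: 11 mm is ≤ 15 mm — Resistant
Ciprofloxacin: 4 μg/mL is = 4 μg/mL — intermediate
Tigecycline (19 mm) ≥ 19 mm → S
Colistin (4 μg/mL) ≥ 4 μg/mL — Resistant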